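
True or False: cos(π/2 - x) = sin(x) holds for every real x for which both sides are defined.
True.

Claim: cos(π/2 - x) = sin(x).
Reasoning: Use cos(u - v) = cos(u)cos(v) + sin(u)sin(v) with u = π/2, v = x: cos(π/2)cos(x) + sin(π/2)sin(x) = 0·cos(x) + 1·sin(x) = sin(x).
So the two sides agree for every real x for which both sides are defined.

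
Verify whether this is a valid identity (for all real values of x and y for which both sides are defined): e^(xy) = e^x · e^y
Claim: e^(xy) = e^x · e^y.
Test a specific point where both sides are defined: x = -1, y = -2.
LHS = e^(xy) ≈ 7.3891
RHS = e^x · e^y ≈ 0.0498
Since 7.3891 ≠ 0.0498, the equation fails at this point, so it cannot hold for all real values of x and y for which both sides are defined.
e^x · e^y = e^(x+y), not e^(xy).

Conclusion: No, this is NOT an identity.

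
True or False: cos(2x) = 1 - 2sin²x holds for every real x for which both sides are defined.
Claim: cos(2x) = 1 - 2sin²x.
Reasoning: cos(2x) = cos²x - sin²x. Replace cos²x by 1 - sin²x: (1 - sin²x) - sin²x = 1 - 2sin²x.
So the two sides agree for every real x for which both sides are defined.

Conclusion: True.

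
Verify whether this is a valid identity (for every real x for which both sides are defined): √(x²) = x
No, this is NOT an identity.

Claim: √(x²) = x.
Test a specific point where both sides are defined: x = -3.
LHS = √(x²) ≈ 3.0000
RHS = x ≈ -3.0000
Since 3.0000 ≠ -3.0000, the equation fails at this point, so it cannot hold for every real x for which both sides are defined.
√(x²) = |x|, which differs from x whenever x < 0 (both sides are defined for every real x).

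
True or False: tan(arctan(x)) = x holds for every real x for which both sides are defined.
True.

Claim: tan(arctan(x)) = x.
Reasoning: For every real x, arctan(x) is by definition the angle in (-π/2, π/2) whose tangent equals x. Taking the tangent of that angle returns x.
So the two sides agree for every real x for which both sides are defined.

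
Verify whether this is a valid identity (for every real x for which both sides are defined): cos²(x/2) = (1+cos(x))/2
Yes, this is an identity.

Claim: cos²(x/2) = (1+cos(x))/2.
Reasoning: Use cos(2θ) = 2cos²θ - 1 with θ = x/2: cos(x) = 2cos²(x/2) - 1. Solving for cos²(x/2) gives (1 + cos(x))/2.
So the two sides agree for every real x for which both sides are defined.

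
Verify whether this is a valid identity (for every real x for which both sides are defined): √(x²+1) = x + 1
No, this is NOT an identity.

Claim: √(x²+1) = x + 1.
Test a specific point where both sides are defined: x = 3.
LHS = √(x²+1) ≈ 3.1623
RHS = x + 1 ≈ 4.0000
Since 3.1623 ≠ 4.0000, the equation fails at this point, so it cannot hold for every real x for which both sides are defined.
(x+1)² = x² + 2x + 1 ≠ x² + 1 unless x = 0.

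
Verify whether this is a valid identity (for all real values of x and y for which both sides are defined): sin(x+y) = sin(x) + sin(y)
No, this is NOT an identity.

Claim: sin(x+y) = sin(x) + sin(y).
Test a specific point where both sides are defined: x = π, y = -π/2.
LHS = sin(x+y) ≈ 1.0000
RHS = sin(x) + sin(y) ≈ -1.0000
Since 1.0000 ≠ -1.0000, the equation fails at this point, so it cannot hold for all real values of x and y for which both sides are defined.
The correct expansion is sin(x+y) = sin(x)cos(y) + cos(x)sin(y); sine is not additive.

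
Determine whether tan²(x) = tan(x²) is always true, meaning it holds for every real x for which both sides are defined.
Claim: tan²(x) = tan(x²).
Test a specific point where both sides are defined: x = π/6.
LHS = tan²(x) ≈ 0.3333
RHS = tan(x²) ≈ 0.2812
Since 0.3333 ≠ 0.2812, the equation fails at this point, so it cannot hold for every real x for which both sides are defined.
tan²(x) means (tan x)², squaring the output; tan(x²) squares the input. These are different functions.

Conclusion: No, this is NOT an identity.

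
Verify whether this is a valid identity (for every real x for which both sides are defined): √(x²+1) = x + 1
No, this is NOT an identity.

Claim: √(x²+1) = x + 1.
Test a specific point where both sides are defined: x = -1.
LHS = √(x²+1) ≈ 1.4142
RHS = x + 1 ≈ 0.0000
Since 1.4142 ≠ 0.0000, the equation fails at this point, so it cannot hold for every real x for which both sides are defined.
(x+1)² = x² + 2x + 1 ≠ x² + 1 unless x = 0.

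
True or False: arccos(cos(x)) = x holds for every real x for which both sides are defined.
Claim: arccos(cos(x)) = x.
Test a specific point where both sides are defined: x = -π/6.
LHS = arccos(cos(x)) ≈ 0.5236
RHS = x ≈ -0.5236
Since 0.5236 ≠ -0.5236, the equation fails at this point, so it cannot hold for every real x for which both sides are defined.
arccos only returns values in [0, π], so arccos(cos(x)) = x holds only for x in that interval, not for all real x.

Conclusion: False.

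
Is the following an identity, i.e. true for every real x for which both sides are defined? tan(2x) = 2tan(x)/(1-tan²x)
Yes, this is an identity.

Claim: tan(2x) = 2tan(x)/(1-tan²x).
Reasoning: tan(2x) = sin(2x)/cos(2x) = 2sin(x)cos(x) / (cos²x - sin²x). Divide numerator and denominator by cos²x: 2tan(x) / (1 - tan²x).
So the two sides agree for every real x for which both sides are defined.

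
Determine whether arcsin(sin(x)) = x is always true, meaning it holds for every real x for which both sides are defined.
Claim: arcsin(sin(x)) = x.
Test a specific point where both sides are defined: x = 2π/3.
LHS = arcsin(sin(x)) ≈ 1.0472
RHS = x ≈ 2.0944
Since 1.0472 ≠ 2.0944, the equation fails at this point, so it cannot hold for every real x for which both sides are defined.
arcsin only returns values in [-π/2, π/2], so arcsin(sin(x)) = x holds only for x in that interval, not for all real x.

Conclusion: No, this is NOT an identity.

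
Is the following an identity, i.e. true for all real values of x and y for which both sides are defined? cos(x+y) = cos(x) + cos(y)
No, this is NOT an identity.

Claim: cos(x+y) = cos(x) + cos(y).
Test a specific point where both sides are defined: x = -π/6, y = π/3.
LHS = cos(x+y) ≈ 0.8660
RHS = cos(x) + cos(y) ≈ 1.3660
Since 0.8660 ≠ 1.3660, the equation fails at this point, so it cannot hold for all real values of x and y for which both sides are defined.
The correct expansion is cos(x+y) = cos(x)cos(y) - sin(x)sin(y); cosine is not additive.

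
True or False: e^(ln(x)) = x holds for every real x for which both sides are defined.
Claim: e^(ln(x)) = x.
Reasoning: For x > 0, ln(x) is by definition the exponent p such that e^p = x. Raising e to that exponent therefore returns x: e^(ln x) = x.
So the two sides agree for every real x for which both sides are defined.

Conclusion: True.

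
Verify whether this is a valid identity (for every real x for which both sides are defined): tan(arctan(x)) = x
Yes, this is an identity.

Claim: tan(arctan(x)) = x.
Reasoning: For every real x, arctan(x) is by definition the angle in (-π/2, π/2) whose tangent equals x. Taking the tangent of that angle returns x.
So the two sides agree for every real x for which both sides are defined.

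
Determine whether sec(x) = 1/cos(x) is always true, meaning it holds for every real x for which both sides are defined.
Yes, this is an identity.

Claim: sec(x) = 1/cos(x).
Reasoning: sec(x) is by definition the reciprocal of cos(x), wherever cos(x) ≠ 0.
So the two sides agree for every real x for which both sides are defined.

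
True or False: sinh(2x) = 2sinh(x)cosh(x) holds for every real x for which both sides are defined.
Claim: sinh(2x) = 2sinh(x)cosh(x).
Reasoning: 2sinh(x)cosh(x) = 2 · (e^x - e^-x)/2 · (e^x + e^-x)/2 = (e^(2x) - e^(-2x))/2 = sinh(2x).
So the two sides agree for every real x for which both sides are defined.

Conclusion: True.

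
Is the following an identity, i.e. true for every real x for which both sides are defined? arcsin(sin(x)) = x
No, this is NOT an identity.

Claim: arcsin(sin(x)) = x.
Test a specific point where both sides are defined: x = 3π/4.
LHS = arcsin(sin(x)) ≈ 0.7854
RHS = x ≈ 2.3562
Since 0.7854 ≠ 2.3562, the equation fails at this point, so it cannot hold for every real x for which both sides are defined.
arcsin only returns values in [-π/2, π/2], so arcsin(sin(x)) = x holds only for x in that interval, not for all real x.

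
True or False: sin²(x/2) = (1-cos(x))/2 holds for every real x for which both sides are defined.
Claim: sin²(x/2) = (1-cos(x))/2.
Reasoning: Use cos(2θ) = 1 - 2sin²θ with θ = x/2: cos(x) = 1 - 2sin²(x/2). Solving for sin²(x/2) gives (1 - cos(x))/2.
So the two sides agree for every real x for which both sides are defined.

Conclusion: True.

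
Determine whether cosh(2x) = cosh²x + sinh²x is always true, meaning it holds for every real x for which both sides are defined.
Yes, this is an identity.

Claim: cosh(2x) = cosh²x + sinh²x.
Reasoning: cosh²x = (e^(2x) + 2 + e^(-2x))/4 and sinh²x = (e^(2x) - 2 + e^(-2x))/4. Adding gives (2e^(2x) + 2e^(-2x))/4 = (e^(2x) + e^(-2x))/2 = cosh(2x).
So the two sides agree for every real x for which both sides are defined.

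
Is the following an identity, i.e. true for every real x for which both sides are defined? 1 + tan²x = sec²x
Claim: 1 + tan²x = sec²x.
Reasoning: Start from sin²x + cos²x = 1 and divide every term by cos²x (allowed wherever tan x and sec x are defined): tan²x + 1 = 1/cos²x = sec²x.
So the two sides agree for every real x for which both sides are defined.

Conclusion: Yes, this is an identity.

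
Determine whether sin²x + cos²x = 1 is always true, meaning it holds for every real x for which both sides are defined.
Claim: sin²x + cos²x = 1.
Reasoning: The point (cos x, sin x) lies on the unit circle X² + Y² = 1, so cos²x + sin²x = 1 for every real x.
So the two sides agree for every real x for which both sides are defined.

Conclusion: Yes, this is an identity.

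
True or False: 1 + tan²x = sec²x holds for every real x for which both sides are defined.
Claim: 1 + tan²x = sec²x.
Reasoning: Start from sin²x + cos²x = 1 and divide every term by cos²x (allowed wherever tan x and sec x are defined): tan²x + 1 = 1/cos²x = sec²x.
So the two sides agree for every real x for which both sides are defined.

Conclusion: True.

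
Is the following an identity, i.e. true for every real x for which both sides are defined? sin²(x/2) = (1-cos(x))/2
Claim: sin²(x/2) = (1-cos(x))/2.
Reasoning: Use cos(2θ) = 1 - 2sin²θ with θ = x/2: cos(x) = 1 - 2sin²(x/2). Solving for sin²(x/2) gives (1 - cos(x))/2.
So the two sides agree for every real x for which both sides are defined.

Conclusion: Yes, this is an identity.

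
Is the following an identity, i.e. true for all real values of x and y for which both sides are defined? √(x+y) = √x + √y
Claim: √(x+y) = √x + √y.
Test a specific point where both sides are defined: x = 5, y = 2.
LHS = √(x+y) ≈ 2.6458
RHS = √x + √y ≈ 3.6503
Since 2.6458 ≠ 3.6503, the equation fails at this point, so it cannot hold for all real values of x and y for which both sides are defined.
Squaring the right side gives x + 2√(xy) + y, not x + y.

Conclusion: No, this is NOT an identity.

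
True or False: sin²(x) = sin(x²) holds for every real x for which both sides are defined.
Claim: sin²(x) = sin(x²).
Test a specific point where both sides are defined: x = π/2.
LHS = sin²(x) ≈ 1.0000
RHS = sin(x²) ≈ 0.6243
Since 1.0000 ≠ 0.6243, the equation fails at this point, so it cannot hold for every real x for which both sides are defined.
sin²(x) means (sin x)², squaring the output; sin(x²) squares the input. These are different functions.

Conclusion: False.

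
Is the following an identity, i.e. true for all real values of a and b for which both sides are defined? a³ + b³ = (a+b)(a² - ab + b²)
Yes, this is an identity.

Claim: a³ + b³ = (a+b)(a² - ab + b²).
Reasoning: Expand the right side: (a+b)(a² - ab + b²) = a³ - a²b + ab² + a²b - ab² + b³ = a³ + b³ (the middle terms cancel in pairs).
So the two sides agree for all real values of a and b for which both sides are defined.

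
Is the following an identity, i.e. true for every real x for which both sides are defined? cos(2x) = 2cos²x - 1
Yes, this is an identity.

Claim: cos(2x) = 2cos²x - 1.
Reasoning: cos(2x) = cos²x - sin²x. Replace sin²x by 1 - cos²x: cos²x - (1 - cos²x) = 2cos²x - 1.
So the two sides agree for every real x for which both sides are defined.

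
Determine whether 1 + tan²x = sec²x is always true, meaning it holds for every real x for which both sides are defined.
Yes, this is an identity.

Claim: 1 + tan²x = sec²x.
Reasoning: Start from sin²x + cos²x = 1 and divide every term by cos²x (allowed wherever tan x and sec x are defined): tan²x + 1 = 1/cos²x = sec²x.
So the two sides agree for every real x for which both sides are defined.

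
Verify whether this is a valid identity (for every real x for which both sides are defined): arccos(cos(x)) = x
No, this is NOT an identity.

Claim: arccos(cos(x)) = x.
Test a specific point where both sides are defined: x = -π/6.
LHS = arccos(cos(x)) ≈ 0.5236
RHS = x ≈ -0.5236
Since 0.5236 ≠ -0.5236, the equation fails at this point, so it cannot hold for every real x for which both sides are defined.
arccos only returns values in [0, π], so arccos(cos(x)) = x holds only for x in that interval, not for all real x.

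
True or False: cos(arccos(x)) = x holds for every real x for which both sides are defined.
True.

Claim: cos(arccos(x)) = x.
Reasoning: For -1 ≤ x ≤ 1 (where arccos is defined), arccos(x) is by definition an angle whose cosine equals x. Taking the cosine of that angle returns x. (Note the other order, arccos(cos x) = x, is NOT an identity.)
So the two sides agree for every real x for which both sides are defined.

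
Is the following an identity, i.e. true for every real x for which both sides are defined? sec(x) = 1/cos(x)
Claim: sec(x) = 1/cos(x).
Reasoning: sec(x) is by definition the reciprocal of cos(x), wherever cos(x) ≠ 0.
So the two sides agree for every real x for which both sides are defined.

Conclusion: Yes, this is an identity.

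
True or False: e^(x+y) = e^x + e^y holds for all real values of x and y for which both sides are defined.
False.

Claim: e^(x+y) = e^x + e^y.
Test a specific point where both sides are defined: x = 5, y = -1.
LHS = e^(x+y) ≈ 54.5982
RHS = e^x + e^y ≈ 148.7810
Since 54.5982 ≠ 148.7810, the equation fails at this point, so it cannot hold for all real values of x and y for which both sides are defined.
The correct rule is e^(x+y) = e^x · e^y (a product, not a sum).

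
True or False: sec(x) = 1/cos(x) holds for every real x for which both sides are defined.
True.

Claim: sec(x) = 1/cos(x).
Reasoning: sec(x) is by definition the reciprocal of cos(x), wherever cos(x) ≠ 0.
So the two sides agree for every real x for which both sides are defined.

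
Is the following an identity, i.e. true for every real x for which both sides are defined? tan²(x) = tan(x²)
Claim: tan²(x) = tan(x²).
Test a specific point where both sides are defined: x = 2π/3.
LHS = tan²(x) ≈ 3.0000
RHS = tan(x²) ≈ 2.9590
Since 3.0000 ≠ 2.9590, the equation fails at this point, so it cannot hold for every real x for which both sides are defined.
tan²(x) means (tan x)², squaring the output; tan(x²) squares the input. These are different functions.

Conclusion: No, this is NOT an identity.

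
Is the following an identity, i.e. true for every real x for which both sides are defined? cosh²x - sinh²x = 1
Claim: cosh²x - sinh²x = 1.
Reasoning: With cosh(x) = (e^x + e^-x)/2 and sinh(x) = (e^x - e^-x)/2: cosh²x = (e^(2x) + 2 + e^(-2x))/4 and sinh²x = (e^(2x) - 2 + e^(-2x))/4. Subtracting leaves 4/4 = 1.
So the two sides agree for every real x for which both sides are defined.

Conclusion: Yes, this is an identity.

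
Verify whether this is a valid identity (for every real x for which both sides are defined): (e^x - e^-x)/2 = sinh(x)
Claim: (e^x - e^-x)/2 = sinh(x).
Reasoning: This is exactly the definition of the hyperbolic sine: sinh(x) := (e^x - e^-x)/2.
So the two sides agree for every real x for which both sides are defined.

Conclusion: Yes, this is an identity.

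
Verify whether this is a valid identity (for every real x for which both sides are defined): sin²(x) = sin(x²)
Claim: sin²(x) = sin(x²).
Test a specific point where both sides are defined: x = -π/6.
LHS = sin²(x) ≈ 0.2500
RHS = sin(x²) ≈ 0.2707
Since 0.2500 ≠ 0.2707, the equation fails at this point, so it cannot hold for every real x for which both sides are defined.
sin²(x) means (sin x)², squaring the output; sin(x²) squares the input. These are different functions.

Conclusion: No, this is NOT an identity.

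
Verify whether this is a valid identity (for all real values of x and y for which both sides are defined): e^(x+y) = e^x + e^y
No, this is NOT an identity.

Claim: e^(x+y) = e^x + e^y.
Test a specific point where both sides are defined: x = -1, y = -3.
LHS = e^(x+y) ≈ 0.0183
RHS = e^x + e^y ≈ 0.4177
Since 0.0183 ≠ 0.4177, the equation fails at this point, so it cannot hold for all real values of x and y for which both sides are defined.
The correct rule is e^(x+y) = e^x · e^y (a product, not a sum).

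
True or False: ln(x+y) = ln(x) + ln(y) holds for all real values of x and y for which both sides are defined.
False.

Claim: ln(x+y) = ln(x) + ln(y).
Test a specific point where both sides are defined: x = 4, y = 1/2.
LHS = ln(x+y) ≈ 1.5041
RHS = ln(x) + ln(y) ≈ 0.6931
Since 1.5041 ≠ 0.6931, the equation fails at this point, so it cannot hold for all real values of x and y for which both sides are defined.
ln(x) + ln(y) = ln(xy), not ln(x+y).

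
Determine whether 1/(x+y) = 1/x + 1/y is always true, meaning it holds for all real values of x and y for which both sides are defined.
No, this is NOT an identity.

Claim: 1/(x+y) = 1/x + 1/y.
Test a specific point where both sides are defined: x = 3/2, y = 5.
LHS = 1/(x+y) ≈ 0.1538
RHS = 1/x + 1/y ≈ 0.8667
Since 0.1538 ≠ 0.8667, the equation fails at this point, so it cannot hold for all real values of x and y for which both sides are defined.
1/x + 1/y = (x+y)/(xy), which is not 1/(x+y).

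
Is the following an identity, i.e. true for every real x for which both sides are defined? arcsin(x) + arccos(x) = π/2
Yes, this is an identity.

Claim: arcsin(x) + arccos(x) = π/2.
Reasoning: Both sides are defined for -1 ≤ x ≤ 1. Let θ = arcsin(x), so sin θ = x and θ ∈ [-π/2, π/2]. Then cos(π/2 - θ) = sin θ = x and π/2 - θ ∈ [0, π], which is exactly the range of arccos, so arccos(x) = π/2 - θ. Adding: arcsin(x) + arccos(x) = θ + (π/2 - θ) = π/2.
So the two sides agree for every real x for which both sides are defined.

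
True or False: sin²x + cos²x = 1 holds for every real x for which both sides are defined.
Claim: sin²x + cos²x = 1.
Reasoning: The point (cos x, sin x) lies on the unit circle X² + Y² = 1, so cos²x + sin²x = 1 for every real x.
So the two sides agree for every real x for which both sides are defined.

Conclusion: True.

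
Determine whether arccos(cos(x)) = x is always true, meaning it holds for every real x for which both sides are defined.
Claim: arccos(cos(x)) = x.
Test a specific point where both sides are defined: x = -π/2.
LHS = arccos(cos(x)) ≈ 1.5708
RHS = x ≈ -1.5708
Since 1.5708 ≠ -1.5708, the equation fails at this point, so it cannot hold for every real x for which both sides are defined.
arccos only returns values in [0, π], so arccos(cos(x)) = x holds only for x in that interval, not for all real x.

Conclusion: No, this is NOT an identity.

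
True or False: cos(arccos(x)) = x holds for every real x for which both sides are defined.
Claim: cos(arccos(x)) = x.
Reasoning: For -1 ≤ x ≤ 1 (where arccos is defined), arccos(x) is by definition an angle whose cosine equals x. Taking the cosine of that angle returns x. (Note the other order, arccos(cos x) = x, is NOT an identity.)
So the two sides agree for every real x for which both sides are defined.

Conclusion: True.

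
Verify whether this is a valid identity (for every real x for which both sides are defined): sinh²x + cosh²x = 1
Claim: sinh²x + cosh²x = 1.
Test a specific point where both sides are defined: x = 3/2.
LHS = sinh²x + cosh²x ≈ 10.0677
RHS = 1 ≈ 1.0000
Since 10.0677 ≠ 1.0000, the equation fails at this point, so it cannot hold for every real x for which both sides are defined.
The correct hyperbolic identity is cosh²x - sinh²x = 1 (a difference); the sum sinh²x + cosh²x equals cosh(2x).

Conclusion: No, this is NOT an identity.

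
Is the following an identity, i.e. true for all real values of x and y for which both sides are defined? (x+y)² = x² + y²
Claim: (x+y)² = x² + y².
Test a specific point where both sides are defined: x = -2, y = -3.
LHS = (x+y)² ≈ 25.0000
RHS = x² + y² ≈ 13.0000
Since 25.0000 ≠ 13.0000, the equation fails at this point, so it cannot hold for all real values of x and y for which both sides are defined.
The correct expansion is (x+y)² = x² + 2xy + y²; the cross term 2xy is missing.

Conclusion: No, this is NOT an identity.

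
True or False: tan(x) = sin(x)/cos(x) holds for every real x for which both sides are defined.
Claim: tan(x) = sin(x)/cos(x).
Reasoning: For an angle x whose terminal point on the unit circle is (cos x, sin x), tan(x) is defined as the ratio (second coordinate)/(first coordinate) = sin(x)/cos(x), wherever cos(x) ≠ 0.
So the two sides agree for every real x for which both sides are defined.

Conclusion: True.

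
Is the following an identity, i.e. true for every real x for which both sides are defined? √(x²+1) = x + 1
No, this is NOT an identity.

Claim: √(x²+1) = x + 1.
Test a specific point where both sides are defined: x = 3.
LHS = √(x²+1) ≈ 3.1623
RHS = x + 1 ≈ 4.0000
Since 3.1623 ≠ 4.0000, the equation fails at this point, so it cannot hold for every real x for which both sides are defined.
(x+1)² = x² + 2x + 1 ≠ x² + 1 unless x = 0.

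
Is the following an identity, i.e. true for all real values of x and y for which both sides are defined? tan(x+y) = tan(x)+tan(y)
Claim: tan(x+y) = tan(x)+tan(y).
Test a specific point where both sides are defined: x = -π/6, y = -π/6.
LHS = tan(x+y) ≈ -1.7321
RHS = tan(x)+tan(y) ≈ -1.1547
Since -1.7321 ≠ -1.1547, the equation fails at this point, so it cannot hold for all real values of x and y for which both sides are defined.
The correct formula is tan(x+y) = (tan(x) + tan(y))/(1 - tan(x)tan(y)).

Conclusion: No, this is NOT an identity.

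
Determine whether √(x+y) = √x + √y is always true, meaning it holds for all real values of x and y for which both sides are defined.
No, this is NOT an identity.

Claim: √(x+y) = √x + √y.
Test a specific point where both sides are defined: x = 1, y = 2.
LHS = √(x+y) ≈ 1.7321
RHS = √x + √y ≈ 2.4142
Since 1.7321 ≠ 2.4142, the equation fails at this point, so it cannot hold for all real values of x and y for which both sides are defined.
Squaring the right side gives x + 2√(xy) + y, not x + y.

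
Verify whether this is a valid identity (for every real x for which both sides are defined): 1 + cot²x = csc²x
Claim: 1 + cot²x = csc²x.
Reasoning: Start from sin²x + cos²x = 1 and divide every term by sin²x (allowed wherever cot x and csc x are defined): 1 + cot²x = 1/sin²x = csc²x.
So the two sides agree for every real x for which both sides are defined.

Conclusion: Yes, this is an identity.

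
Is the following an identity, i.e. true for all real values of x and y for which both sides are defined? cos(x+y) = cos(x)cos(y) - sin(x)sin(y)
Claim: cos(x+y) = cos(x)cos(y) - sin(x)sin(y).
Reasoning: By Euler's formula e^(i(x+y)) = e^(ix)·e^(iy) = (cos x + i·sin x)(cos y + i·sin y). The real part of the left side is cos(x+y); the real part of the product is cos(x)cos(y) - sin(x)sin(y) (since i·i = -1).
So the two sides agree for all real values of x and y for which both sides are defined.

Conclusion: Yes, this is an identity.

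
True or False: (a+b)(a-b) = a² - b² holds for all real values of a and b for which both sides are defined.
True.

Claim: (a+b)(a-b) = a² - b².
Reasoning: Expand: (a+b)(a-b) = a² - ab + ba - b² = a² - b² (the cross terms cancel).
So the two sides agree for all real values of a and b for which both sides are defined.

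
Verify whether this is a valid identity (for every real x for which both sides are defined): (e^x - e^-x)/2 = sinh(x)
Yes, this is an identity.

Claim: (e^x - e^-x)/2 = sinh(x).
Reasoning: This is exactly the definition of the hyperbolic sine: sinh(x) := (e^x - e^-x)/2.
So the two sides agree for every real x for which both sides are defined.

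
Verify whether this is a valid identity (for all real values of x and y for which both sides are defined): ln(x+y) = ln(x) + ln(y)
No, this is NOT an identity.

Claim: ln(x+y) = ln(x) + ln(y).
Test a specific point where both sides are defined: x = 3, y = 1.
LHS = ln(x+y) ≈ 1.3863
RHS = ln(x) + ln(y) ≈ 1.0986
Since 1.3863 ≠ 1.0986, the equation fails at this point, so it cannot hold for all real values of x and y for which both sides are defined.
ln(x) + ln(y) = ln(xy), not ln(x+y).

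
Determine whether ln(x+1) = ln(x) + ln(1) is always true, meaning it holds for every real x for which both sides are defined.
Claim: ln(x+1) = ln(x) + ln(1).
Test a specific point where both sides are defined: x = 3.
LHS = ln(x+1) ≈ 1.3863
RHS = ln(x) + ln(1) ≈ 1.0986
Since 1.3863 ≠ 1.0986, the equation fails at this point, so it cannot hold for every real x for which both sides are defined.
ln(1) = 0, so the right side is just ln(x), which differs from ln(x+1).

Conclusion: No, this is NOT an identity.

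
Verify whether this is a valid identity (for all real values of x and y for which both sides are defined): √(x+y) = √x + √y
Claim: √(x+y) = √x + √y.
Test a specific point where both sides are defined: x = 5, y = 3/2.
LHS = √(x+y) ≈ 2.5495
RHS = √x + √y ≈ 3.4608
Since 2.5495 ≠ 3.4608, the equation fails at this point, so it cannot hold for all real values of x and y for which both sides are defined.
Squaring the right side gives x + 2√(xy) + y, not x + y.

Conclusion: No, this is NOT an identity.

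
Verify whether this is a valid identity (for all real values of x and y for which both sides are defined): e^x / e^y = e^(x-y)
Yes, this is an identity.

Claim: e^x / e^y = e^(x-y).
Reasoning: 1/e^y = e^(-y), so e^x / e^y = e^x · e^(-y) = e^(x + (-y)) = e^(x-y) by the product rule for exponents.
So the two sides agree for all real values of x and y for which both sides are defined.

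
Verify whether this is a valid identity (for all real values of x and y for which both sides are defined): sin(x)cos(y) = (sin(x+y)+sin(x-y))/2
Yes, this is an identity.

Claim: sin(x)cos(y) = (sin(x+y)+sin(x-y))/2.
Reasoning: sin(x+y) = sin(x)cos(y) + cos(x)sin(y) and sin(x-y) = sin(x)cos(y) - cos(x)sin(y). Adding, sin(x+y) + sin(x-y) = 2sin(x)cos(y); divide by 2.
So the two sides agree for all real values of x and y for which both sides are defined.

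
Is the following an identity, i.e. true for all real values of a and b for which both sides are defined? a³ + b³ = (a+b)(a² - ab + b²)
Yes, this is an identity.

Claim: a³ + b³ = (a+b)(a² - ab + b²).
Reasoning: Expand the right side: (a+b)(a² - ab + b²) = a³ - a²b + ab² + a²b - ab² + b³ = a³ + b³ (the middle terms cancel in pairs).
So the two sides agree for all real values of a and b for which both sides are defined.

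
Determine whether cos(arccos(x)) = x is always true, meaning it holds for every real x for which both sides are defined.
Yes, this is an identity.

Claim: cos(arccos(x)) = x.
Reasoning: For -1 ≤ x ≤ 1 (where arccos is defined), arccos(x) is by definition an angle whose cosine equals x. Taking the cosine of that angle returns x. (Note the other order, arccos(cos x) = x, is NOT an identity.)
So the two sides agree for every real x for which both sides are defined.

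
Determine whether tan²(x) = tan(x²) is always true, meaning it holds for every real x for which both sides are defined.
No, this is NOT an identity.

Claim: tan²(x) = tan(x²).
Test a specific point where both sides are defined: x = 2π/3.
LHS = tan²(x) ≈ 3.0000
RHS = tan(x²) ≈ 2.9590
Since 3.0000 ≠ 2.9590, the equation fails at this point, so it cannot hold for every real x for which both sides are defined.
tan²(x) means (tan x)², squaring the output; tan(x²) squares the input. These are different functions.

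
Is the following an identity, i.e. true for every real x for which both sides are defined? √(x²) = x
No, this is NOT an identity.

Claim: √(x²) = x.
Test a specific point where both sides are defined: x = -3.
LHS = √(x²) ≈ 3.0000
RHS = x ≈ -3.0000
Since 3.0000 ≠ -3.0000, the equation fails at this point, so it cannot hold for every real x for which both sides are defined.
√(x²) = |x|, which differs from x whenever x < 0 (both sides are defined for every real x).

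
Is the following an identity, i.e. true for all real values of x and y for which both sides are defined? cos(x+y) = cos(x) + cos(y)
Claim: cos(x+y) = cos(x) + cos(y).
Test a specific point where both sides are defined: x = π/6, y = -π/4.
LHS = cos(x+y) ≈ 0.9659
RHS = cos(x) + cos(y) ≈ 1.5731
Since 0.9659 ≠ 1.5731, the equation fails at this point, so it cannot hold for all real values of x and y for which both sides are defined.
The correct expansion is cos(x+y) = cos(x)cos(y) - sin(x)sin(y); cosine is not additive.

Conclusion: No, this is NOT an identity.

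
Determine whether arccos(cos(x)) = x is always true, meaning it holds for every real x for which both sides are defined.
Claim: arccos(cos(x)) = x.
Test a specific point where both sides are defined: x = -π/2.
LHS = arccos(cos(x)) ≈ 1.5708
RHS = x ≈ -1.5708
Since 1.5708 ≠ -1.5708, the equation fails at this point, so it cannot hold for every real x for which both sides are defined.
arccos only returns values in [0, π], so arccos(cos(x)) = x holds only for x in that interval, not for all real x.

Conclusion: No, this is NOT an identity.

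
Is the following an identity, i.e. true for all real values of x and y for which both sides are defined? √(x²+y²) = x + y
No, this is NOT an identity.

Claim: √(x²+y²) = x + y.
Test a specific point where both sides are defined: x = 2, y = 3.
LHS = √(x²+y²) ≈ 3.6056
RHS = x + y ≈ 5.0000
Since 3.6056 ≠ 5.0000, the equation fails at this point, so it cannot hold for all real values of x and y for which both sides are defined.
(x+y)² = x² + 2xy + y², not x² + y², so the square root does not split this way.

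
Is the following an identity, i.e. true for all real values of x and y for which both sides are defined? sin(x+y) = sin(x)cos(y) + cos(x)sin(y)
Claim: sin(x+y) = sin(x)cos(y) + cos(x)sin(y).
Reasoning: By Euler's formula e^(i(x+y)) = e^(ix)·e^(iy) = (cos x + i·sin x)(cos y + i·sin y). The imaginary part of the left side is sin(x+y); the imaginary part of the product is sin(x)cos(y) + cos(x)sin(y).
So the two sides agree for all real values of x and y for which both sides are defined.

Conclusion: Yes, this is an identity.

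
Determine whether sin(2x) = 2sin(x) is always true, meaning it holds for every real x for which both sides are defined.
Claim: sin(2x) = 2sin(x).
Test a specific point where both sides are defined: x = 3π/4.
LHS = sin(2x) ≈ -1.0000
RHS = 2sin(x) ≈ 1.4142
Since -1.0000 ≠ 1.4142, the equation fails at this point, so it cannot hold for every real x for which both sides are defined.
The correct double-angle formula is sin(2x) = 2sin(x)cos(x).

Conclusion: No, this is NOT an identity.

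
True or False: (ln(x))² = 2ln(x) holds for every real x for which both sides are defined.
False.

Claim: (ln(x))² = 2ln(x).
Test a specific point where both sides are defined: x = 5.
LHS = (ln(x))² ≈ 2.5903
RHS = 2ln(x) ≈ 3.2189
Since 2.5903 ≠ 3.2189, the equation fails at this point, so it cannot hold for every real x for which both sides are defined.
2ln(x) equals ln(x²), which is not the same as (ln x)².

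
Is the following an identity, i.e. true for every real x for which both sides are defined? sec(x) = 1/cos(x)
Claim: sec(x) = 1/cos(x).
Reasoning: sec(x) is by definition the reciprocal of cos(x), wherever cos(x) ≠ 0.
So the two sides agree for every real x for which both sides are defined.

Conclusion: Yes, this is an identity.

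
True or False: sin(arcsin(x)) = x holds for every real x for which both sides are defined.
Claim: sin(arcsin(x)) = x.
Reasoning: For -1 ≤ x ≤ 1 (where arcsin is defined), arcsin(x) is by definition an angle whose sine equals x. Taking the sine of that angle returns x. (Note the other order, arcsin(sin x) = x, is NOT an identity.)
So the two sides agree for every real x for which both sides are defined.

Conclusion: True.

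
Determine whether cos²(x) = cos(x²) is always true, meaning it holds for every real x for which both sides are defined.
Claim: cos²(x) = cos(x²).
Test a specific point where both sides are defined: x = -π/4.
LHS = cos²(x) ≈ 0.5000
RHS = cos(x²) ≈ 0.8157
Since 0.5000 ≠ 0.8157, the equation fails at this point, so it cannot hold for every real x for which both sides are defined.
cos²(x) means (cos x)², squaring the output; cos(x²) squares the input. These are different functions.

Conclusion: No, this is NOT an identity.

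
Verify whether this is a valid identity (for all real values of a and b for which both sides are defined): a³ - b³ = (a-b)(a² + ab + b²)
Claim: a³ - b³ = (a-b)(a² + ab + b²).
Reasoning: Expand the right side: (a-b)(a² + ab + b²) = a³ + a²b + ab² - a²b - ab² - b³ = a³ - b³ (the middle terms cancel in pairs).
So the two sides agree for all real values of a and b for which both sides are defined.

Conclusion: Yes, this is an identity.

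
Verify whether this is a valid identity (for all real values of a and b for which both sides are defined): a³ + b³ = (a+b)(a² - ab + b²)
Yes, this is an identity.

Claim: a³ + b³ = (a+b)(a² - ab + b²).
Reasoning: Expand the right side: (a+b)(a² - ab + b²) = a³ - a²b + ab² + a²b - ab² + b³ = a³ + b³ (the middle terms cancel in pairs).
So the two sides agree for all real values of a and b for which both sides are defined.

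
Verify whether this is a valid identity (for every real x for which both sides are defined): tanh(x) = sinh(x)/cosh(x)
Yes, this is an identity.

Claim: tanh(x) = sinh(x)/cosh(x).
Reasoning: tanh(x) is defined as sinh(x)/cosh(x) = (e^x - e^-x)/(e^x + e^-x); cosh(x) ≥ 1 is never zero, so this holds for every real x.
So the two sides agree for every real x for which both sides are defined.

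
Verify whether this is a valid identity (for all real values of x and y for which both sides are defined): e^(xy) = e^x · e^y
Claim: e^(xy) = e^x · e^y.
Test a specific point where both sides are defined: x = 2, y = 4.
LHS = e^(xy) ≈ 2980.9580
RHS = e^x · e^y ≈ 403.4288
Since 2980.9580 ≠ 403.4288, the equation fails at this point, so it cannot hold for all real values of x and y for which both sides are defined.
e^x · e^y = e^(x+y), not e^(xy).

Conclusion: No, this is NOT an identity.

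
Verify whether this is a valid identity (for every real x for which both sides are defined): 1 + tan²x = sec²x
Claim: 1 + tan²x = sec²x.
Reasoning: Start from sin²x + cos²x = 1 and divide every term by cos²x (allowed wherever tan x and sec x are defined): tan²x + 1 = 1/cos²x = sec²x.
So the two sides agree for every real x for which both sides are defined.

Conclusion: Yes, this is an identity.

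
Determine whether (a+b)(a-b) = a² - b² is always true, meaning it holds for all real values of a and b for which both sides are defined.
Yes, this is an identity.

Claim: (a+b)(a-b) = a² - b².
Reasoning: Expand: (a+b)(a-b) = a² - ab + ba - b² = a² - b² (the cross terms cancel).
So the two sides agree for all real values of a and b for which both sides are defined.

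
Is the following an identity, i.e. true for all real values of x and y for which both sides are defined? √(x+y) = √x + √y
Claim: √(x+y) = √x + √y.
Test a specific point where both sides are defined: x = 2, y = 3/2.
LHS = √(x+y) ≈ 1.8708
RHS = √x + √y ≈ 2.6390
Since 1.8708 ≠ 2.6390, the equation fails at this point, so it cannot hold for all real values of x and y for which both sides are defined.
Squaring the right side gives x + 2√(xy) + y, not x + y.

Conclusion: No, this is NOT an identity.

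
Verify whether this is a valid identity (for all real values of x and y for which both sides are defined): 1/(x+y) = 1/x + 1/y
Claim: 1/(x+y) = 1/x + 1/y.
Test a specific point where both sides are defined: x = 3/2, y = -2.
LHS = 1/(x+y) ≈ -2.0000
RHS = 1/x + 1/y ≈ 0.1667
Since -2.0000 ≠ 0.1667, the equation fails at this point, so it cannot hold for all real values of x and y for which both sides are defined.
1/x + 1/y = (x+y)/(xy), which is not 1/(x+y).

Conclusion: No, this is NOT an identity.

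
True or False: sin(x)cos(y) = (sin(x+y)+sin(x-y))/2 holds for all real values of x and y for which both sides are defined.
True.

Claim: sin(x)cos(y) = (sin(x+y)+sin(x-y))/2.
Reasoning: sin(x+y) = sin(x)cos(y) + cos(x)sin(y) and sin(x-y) = sin(x)cos(y) - cos(x)sin(y). Adding, sin(x+y) + sin(x-y) = 2sin(x)cos(y); divide by 2.
So the two sides agree for all real values of x and y for which both sides are defined.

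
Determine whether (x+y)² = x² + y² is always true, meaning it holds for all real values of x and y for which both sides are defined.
Claim: (x+y)² = x² + y².
Test a specific point where both sides are defined: x = 4, y = -3.
LHS = (x+y)² ≈ 1.0000
RHS = x² + y² ≈ 25.0000
Since 1.0000 ≠ 25.0000, the equation fails at this point, so it cannot hold for all real values of x and y for which both sides are defined.
The correct expansion is (x+y)² = x² + 2xy + y²; the cross term 2xy is missing.

Conclusion: No, this is NOT an identity.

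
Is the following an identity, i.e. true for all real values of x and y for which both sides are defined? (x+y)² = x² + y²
No, this is NOT an identity.

Claim: (x+y)² = x² + y².
Test a specific point where both sides are defined: x = -3, y = -2.
LHS = (x+y)² ≈ 25.0000
RHS = x² + y² ≈ 13.0000
Since 25.0000 ≠ 13.0000, the equation fails at this point, so it cannot hold for all real values of x and y for which both sides are defined.
The correct expansion is (x+y)² = x² + 2xy + y²; the cross term 2xy is missing.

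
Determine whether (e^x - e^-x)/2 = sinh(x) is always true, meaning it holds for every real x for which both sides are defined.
Claim: (e^x - e^-x)/2 = sinh(x).
Reasoning: This is exactly the definition of the hyperbolic sine: sinh(x) := (e^x - e^-x)/2.
So the two sides agree for every real x for which both sides are defined.

Conclusion: Yes, this is an identity.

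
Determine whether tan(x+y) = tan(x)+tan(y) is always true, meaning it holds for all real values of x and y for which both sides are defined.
Claim: tan(x+y) = tan(x)+tan(y).
Test a specific point where both sides are defined: x = π/4, y = -π/3.
LHS = tan(x+y) ≈ -0.2679
RHS = tan(x)+tan(y) ≈ -0.7321
Since -0.2679 ≠ -0.7321, the equation fails at this point, so it cannot hold for all real values of x and y for which both sides are defined.
The correct formula is tan(x+y) = (tan(x) + tan(y))/(1 - tan(x)tan(y)).

Conclusion: No, this is NOT an identity.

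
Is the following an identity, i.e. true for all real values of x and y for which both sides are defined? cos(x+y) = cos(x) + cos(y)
No, this is NOT an identity.

Claim: cos(x+y) = cos(x) + cos(y).
Test a specific point where both sides are defined: x = π/3, y = π/4.
LHS = cos(x+y) ≈ -0.2588
RHS = cos(x) + cos(y) ≈ 1.2071
Since -0.2588 ≠ 1.2071, the equation fails at this point, so it cannot hold for all real values of x and y for which both sides are defined.
The correct expansion is cos(x+y) = cos(x)cos(y) - sin(x)sin(y); cosine is not additive.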